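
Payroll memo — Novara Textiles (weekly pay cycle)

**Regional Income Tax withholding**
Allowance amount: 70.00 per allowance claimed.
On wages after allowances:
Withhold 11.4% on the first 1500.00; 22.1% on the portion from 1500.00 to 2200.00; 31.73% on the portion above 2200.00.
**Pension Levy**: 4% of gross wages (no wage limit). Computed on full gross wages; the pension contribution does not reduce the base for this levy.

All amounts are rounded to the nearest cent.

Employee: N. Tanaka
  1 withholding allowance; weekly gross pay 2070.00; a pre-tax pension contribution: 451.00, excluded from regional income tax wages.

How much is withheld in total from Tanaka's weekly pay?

Regional Income Tax: taxable = 2070.00 − 451.00 − 1×70.00 = 1549.00
  171.00 + 22.1% × (1549.00 − 1500.00) = 171.00 + 22.1% × 49.00 = 181.83
Pension Levy: 4% × 2070.00 = 82.80
Total: 181.83 + 82.80 = 264.63

264.63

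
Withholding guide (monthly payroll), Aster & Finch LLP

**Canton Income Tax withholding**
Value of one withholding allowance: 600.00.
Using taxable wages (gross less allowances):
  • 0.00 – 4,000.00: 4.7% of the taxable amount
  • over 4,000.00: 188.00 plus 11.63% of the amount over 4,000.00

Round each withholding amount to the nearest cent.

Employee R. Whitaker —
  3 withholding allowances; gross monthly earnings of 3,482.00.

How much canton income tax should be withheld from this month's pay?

Canton Income Tax: taxable = 3,482.00 − 3×600.00 = 1,682.00
  4.7% × 1,682.00 = 79.05

79.05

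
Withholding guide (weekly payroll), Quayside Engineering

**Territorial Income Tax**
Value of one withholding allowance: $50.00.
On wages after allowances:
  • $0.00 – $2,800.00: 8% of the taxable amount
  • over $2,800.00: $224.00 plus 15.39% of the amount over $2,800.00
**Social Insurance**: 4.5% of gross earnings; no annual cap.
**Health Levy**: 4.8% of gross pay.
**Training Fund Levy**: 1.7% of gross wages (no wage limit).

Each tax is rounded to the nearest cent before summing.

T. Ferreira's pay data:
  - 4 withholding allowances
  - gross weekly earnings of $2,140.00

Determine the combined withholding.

Territorial Income Tax: taxable = $2,140.00 − 4×$50.00 = $1,940.00
  8% × $1,940.00 = $155.20
Social Insurance: 4.5% × $2,140.00 = $96.30
Health Levy: 4.8% × $2,140.00 = $102.72
Training Fund Levy: 1.7% × $2,140.00 = $36.38
Total: $155.20 + $96.30 + $102.72 + $36.38 = $390.60

$390.60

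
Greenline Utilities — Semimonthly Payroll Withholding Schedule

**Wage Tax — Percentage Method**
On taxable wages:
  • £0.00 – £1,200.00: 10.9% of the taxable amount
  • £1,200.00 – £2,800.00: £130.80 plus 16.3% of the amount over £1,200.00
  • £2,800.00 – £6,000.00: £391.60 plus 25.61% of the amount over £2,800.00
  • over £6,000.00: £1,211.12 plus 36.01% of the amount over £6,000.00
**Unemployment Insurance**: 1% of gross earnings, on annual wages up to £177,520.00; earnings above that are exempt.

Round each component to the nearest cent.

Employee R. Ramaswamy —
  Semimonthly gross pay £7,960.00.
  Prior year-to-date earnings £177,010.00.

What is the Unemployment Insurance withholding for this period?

Unemployment Insurance: cap £177,520.00 − YTD £177,010.00 = £510.00 subject; 1% × £510.00 = £5.10

£5.10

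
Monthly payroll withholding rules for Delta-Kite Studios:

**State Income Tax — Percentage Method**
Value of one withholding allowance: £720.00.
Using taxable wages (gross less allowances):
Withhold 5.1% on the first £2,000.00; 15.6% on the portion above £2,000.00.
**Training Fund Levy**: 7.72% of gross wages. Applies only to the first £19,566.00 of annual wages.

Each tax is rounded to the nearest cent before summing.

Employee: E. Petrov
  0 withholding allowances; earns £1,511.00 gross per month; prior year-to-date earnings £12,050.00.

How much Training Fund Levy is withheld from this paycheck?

Training Fund Levy: 7.72% × £1,511.00 = £116.65

£116.65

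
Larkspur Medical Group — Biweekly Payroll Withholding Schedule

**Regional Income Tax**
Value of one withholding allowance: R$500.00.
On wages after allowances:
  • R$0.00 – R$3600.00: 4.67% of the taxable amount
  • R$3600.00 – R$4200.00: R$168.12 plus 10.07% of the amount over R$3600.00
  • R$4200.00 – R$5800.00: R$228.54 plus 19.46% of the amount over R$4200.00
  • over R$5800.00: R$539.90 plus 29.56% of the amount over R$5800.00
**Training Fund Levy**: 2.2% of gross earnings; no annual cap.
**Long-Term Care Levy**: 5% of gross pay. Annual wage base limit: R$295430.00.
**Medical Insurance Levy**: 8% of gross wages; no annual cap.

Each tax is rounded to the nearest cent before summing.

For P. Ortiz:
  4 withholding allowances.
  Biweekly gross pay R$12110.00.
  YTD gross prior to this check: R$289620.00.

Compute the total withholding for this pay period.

Regional Income Tax: taxable = R$12110.00 − 4×R$500.00 = R$10110.00
  R$539.90 + 29.56% × (R$10110.00 − R$5800.00) = R$539.90 + 29.56% × R$4310.00 = R$1813.94
Training Fund Levy: 2.2% × R$12110.00 = R$266.42
Long-Term Care Levy: cap R$295430.00 − YTD R$289620.00 = R$5810.00 subject; 5% × R$5810.00 = R$290.50
Medical Insurance Levy: 8% × R$12110.00 = R$968.80
Total: R$1813.94 + R$266.42 + R$290.50 + R$968.80 = R$3339.66

R$3339.66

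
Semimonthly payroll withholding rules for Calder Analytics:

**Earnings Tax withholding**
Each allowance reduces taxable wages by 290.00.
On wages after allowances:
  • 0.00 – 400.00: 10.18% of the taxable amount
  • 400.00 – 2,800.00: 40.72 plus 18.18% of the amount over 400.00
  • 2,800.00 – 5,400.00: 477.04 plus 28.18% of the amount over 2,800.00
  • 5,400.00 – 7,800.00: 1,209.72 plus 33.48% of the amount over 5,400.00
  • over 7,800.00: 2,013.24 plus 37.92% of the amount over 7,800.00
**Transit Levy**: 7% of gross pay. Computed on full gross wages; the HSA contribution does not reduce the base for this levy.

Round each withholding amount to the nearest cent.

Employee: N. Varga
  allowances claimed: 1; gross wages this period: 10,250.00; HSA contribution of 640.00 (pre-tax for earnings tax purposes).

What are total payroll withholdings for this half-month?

Earnings Tax: taxable = 10,250.00 − 640.00 − 1×290.00 = 9,320.00
  2,013.24 + 37.92% × (9,320.00 − 7,800.00) = 2,013.24 + 37.92% × 1,520.00 = 2,589.62
Transit Levy: 7% × 10,250.00 = 717.50
Total: 2,589.62 + 717.50 = 3,307.12

3,307.12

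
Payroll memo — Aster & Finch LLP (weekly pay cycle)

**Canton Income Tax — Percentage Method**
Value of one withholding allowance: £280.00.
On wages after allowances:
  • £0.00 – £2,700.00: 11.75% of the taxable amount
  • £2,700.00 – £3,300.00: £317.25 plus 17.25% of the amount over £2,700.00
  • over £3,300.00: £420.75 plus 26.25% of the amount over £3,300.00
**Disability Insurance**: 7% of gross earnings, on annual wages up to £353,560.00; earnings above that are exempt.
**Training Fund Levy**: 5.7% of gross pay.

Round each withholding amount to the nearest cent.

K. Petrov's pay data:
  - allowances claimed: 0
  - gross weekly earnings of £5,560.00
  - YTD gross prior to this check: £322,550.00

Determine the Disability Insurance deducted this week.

£389.20

Disability Insurance: 7% × £5,560.00 = £389.20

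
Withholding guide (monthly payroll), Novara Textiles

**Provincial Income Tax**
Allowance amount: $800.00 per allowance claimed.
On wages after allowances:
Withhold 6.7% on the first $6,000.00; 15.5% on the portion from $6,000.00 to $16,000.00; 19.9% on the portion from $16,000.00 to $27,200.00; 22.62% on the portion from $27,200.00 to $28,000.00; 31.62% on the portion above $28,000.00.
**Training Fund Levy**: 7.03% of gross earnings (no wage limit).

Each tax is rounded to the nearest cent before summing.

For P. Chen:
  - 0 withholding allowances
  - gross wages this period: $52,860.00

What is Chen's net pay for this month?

$36,921.45

Provincial Income Tax: taxable = $52,860.00
  $4,361.76 + 31.62% × ($52,860.00 − $28,000.00) = $4,361.76 + 31.62% × $24,860.00 = $12,222.49
Training Fund Levy: 7.03% × $52,860.00 = $3,716.06
Total withheld: $12,222.49 + $3,716.06 = $15,938.55
Net pay: $52,860.00 − $15,938.55 = $36,921.45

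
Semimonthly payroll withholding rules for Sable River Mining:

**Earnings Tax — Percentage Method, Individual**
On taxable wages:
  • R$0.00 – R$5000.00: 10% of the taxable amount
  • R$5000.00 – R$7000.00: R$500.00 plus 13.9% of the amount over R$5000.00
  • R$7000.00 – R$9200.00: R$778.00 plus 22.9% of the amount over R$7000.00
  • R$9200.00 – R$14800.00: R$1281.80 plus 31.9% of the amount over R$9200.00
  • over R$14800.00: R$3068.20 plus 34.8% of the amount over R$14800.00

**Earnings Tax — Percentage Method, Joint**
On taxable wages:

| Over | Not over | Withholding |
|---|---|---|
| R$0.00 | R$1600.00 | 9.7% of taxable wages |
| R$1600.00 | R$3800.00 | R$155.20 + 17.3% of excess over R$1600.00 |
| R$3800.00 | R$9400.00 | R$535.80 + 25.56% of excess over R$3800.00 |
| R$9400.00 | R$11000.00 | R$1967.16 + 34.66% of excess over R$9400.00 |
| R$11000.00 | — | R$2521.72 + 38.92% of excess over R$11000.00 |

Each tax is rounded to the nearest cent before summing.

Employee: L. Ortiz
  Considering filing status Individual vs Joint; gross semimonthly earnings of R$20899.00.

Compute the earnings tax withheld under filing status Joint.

Earnings Tax (Joint): taxable = R$20899.00
  R$2521.72 + 38.92% × (R$20899.00 − R$11000.00) = R$2521.72 + 38.92% × R$9899.00 = R$6374.41

R$6374.41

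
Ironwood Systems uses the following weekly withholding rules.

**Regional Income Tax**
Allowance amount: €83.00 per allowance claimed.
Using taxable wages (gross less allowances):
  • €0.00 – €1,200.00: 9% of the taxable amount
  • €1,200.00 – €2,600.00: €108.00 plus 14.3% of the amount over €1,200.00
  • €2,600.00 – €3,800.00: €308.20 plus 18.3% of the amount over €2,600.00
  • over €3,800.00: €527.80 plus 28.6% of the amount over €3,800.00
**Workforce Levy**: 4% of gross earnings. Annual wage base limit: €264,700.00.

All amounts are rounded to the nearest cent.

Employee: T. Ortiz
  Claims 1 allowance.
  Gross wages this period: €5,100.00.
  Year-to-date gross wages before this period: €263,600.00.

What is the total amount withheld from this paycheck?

Regional Income Tax: taxable = €5,100.00 − 1×€83.00 = €5,017.00
  €527.80 + 28.6% × (€5,017.00 − €3,800.00) = €527.80 + 28.6% × €1,217.00 = €875.86
Workforce Levy: cap €264,700.00 − YTD €263,600.00 = €1,100.00 subject; 4% × €1,100.00 = €44.00
Total: €875.86 + €44.00 = €919.86

€919.86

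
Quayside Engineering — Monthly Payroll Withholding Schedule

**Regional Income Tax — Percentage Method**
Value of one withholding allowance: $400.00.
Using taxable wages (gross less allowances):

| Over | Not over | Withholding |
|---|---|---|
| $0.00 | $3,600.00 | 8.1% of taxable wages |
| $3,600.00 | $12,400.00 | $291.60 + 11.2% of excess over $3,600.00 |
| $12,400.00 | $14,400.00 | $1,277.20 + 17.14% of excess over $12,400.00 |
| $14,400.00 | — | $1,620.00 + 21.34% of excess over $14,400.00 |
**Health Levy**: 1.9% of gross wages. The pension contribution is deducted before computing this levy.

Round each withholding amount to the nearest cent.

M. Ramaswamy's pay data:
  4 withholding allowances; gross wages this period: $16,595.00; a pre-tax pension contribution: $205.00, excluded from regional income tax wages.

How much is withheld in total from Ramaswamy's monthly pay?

Regional Income Tax: taxable = $16,595.00 − $205.00 − 4×$400.00 = $14,790.00
  $1,620.00 + 21.34% × ($14,790.00 − $14,400.00) = $1,620.00 + 21.34% × $390.00 = $1,703.23
Health Levy: 1.9% × $16,390.00 = $311.41
Total: $1,703.23 + $311.41 = $2,014.64

$2,014.64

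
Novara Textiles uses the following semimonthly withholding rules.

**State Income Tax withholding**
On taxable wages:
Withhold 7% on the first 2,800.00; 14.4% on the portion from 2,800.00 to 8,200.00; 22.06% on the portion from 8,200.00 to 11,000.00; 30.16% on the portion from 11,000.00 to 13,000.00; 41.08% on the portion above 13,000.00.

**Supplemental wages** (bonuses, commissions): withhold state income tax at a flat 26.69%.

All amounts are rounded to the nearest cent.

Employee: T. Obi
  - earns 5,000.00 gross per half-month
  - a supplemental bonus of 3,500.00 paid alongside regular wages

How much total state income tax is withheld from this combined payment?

State Income Tax: taxable = 5,000.00
  196.00 + 14.4% × (5,000.00 − 2,800.00) = 196.00 + 14.4% × 2,200.00 = 512.80
Supplemental (26.69% flat on bonus): 26.69% × 3,500.00 = 934.15
Total state income tax: 512.80 + 934.15 = 1,446.95

1,446.95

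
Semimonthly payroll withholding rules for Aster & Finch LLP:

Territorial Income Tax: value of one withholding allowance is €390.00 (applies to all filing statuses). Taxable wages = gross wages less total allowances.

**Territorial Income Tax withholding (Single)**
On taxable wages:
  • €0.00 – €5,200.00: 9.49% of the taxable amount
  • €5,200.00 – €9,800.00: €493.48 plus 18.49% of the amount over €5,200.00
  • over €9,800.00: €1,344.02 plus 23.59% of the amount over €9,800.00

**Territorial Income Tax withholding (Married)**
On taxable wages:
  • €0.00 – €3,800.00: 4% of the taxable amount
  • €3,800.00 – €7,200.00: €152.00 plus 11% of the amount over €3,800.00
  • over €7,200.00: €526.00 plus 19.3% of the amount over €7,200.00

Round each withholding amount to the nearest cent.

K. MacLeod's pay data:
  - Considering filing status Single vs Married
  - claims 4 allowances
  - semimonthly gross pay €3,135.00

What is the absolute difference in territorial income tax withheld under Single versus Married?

Territorial Income Tax (Single): taxable = €3,135.00 − 4×€390.00 = €1,575.00
  9.49% × €1,575.00 = €149.47
Territorial Income Tax (Married): taxable = €3,135.00 − 4×€390.00 = €1,575.00
  4% × €1,575.00 = €63.00
Difference: |€149.47 − €63.00| = €86.47 (higher under Single)

€86.47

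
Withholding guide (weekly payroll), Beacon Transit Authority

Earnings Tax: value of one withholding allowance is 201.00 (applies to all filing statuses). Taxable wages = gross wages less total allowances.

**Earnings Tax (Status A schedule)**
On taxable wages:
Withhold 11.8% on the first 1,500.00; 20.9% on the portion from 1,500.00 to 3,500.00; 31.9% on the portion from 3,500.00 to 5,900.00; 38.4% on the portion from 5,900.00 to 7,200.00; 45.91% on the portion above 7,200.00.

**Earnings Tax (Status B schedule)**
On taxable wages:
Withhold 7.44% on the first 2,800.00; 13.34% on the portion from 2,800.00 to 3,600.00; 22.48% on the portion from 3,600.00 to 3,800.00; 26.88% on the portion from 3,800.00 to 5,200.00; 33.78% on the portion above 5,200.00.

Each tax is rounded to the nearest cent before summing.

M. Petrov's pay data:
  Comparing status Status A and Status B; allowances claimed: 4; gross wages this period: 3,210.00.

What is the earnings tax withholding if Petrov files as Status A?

366.35

Earnings Tax (Status A): taxable = 3,210.00 − 4×201.00 = 2,406.00
  177.00 + 20.9% × (2,406.00 − 1,500.00) = 177.00 + 20.9% × 906.00 = 366.35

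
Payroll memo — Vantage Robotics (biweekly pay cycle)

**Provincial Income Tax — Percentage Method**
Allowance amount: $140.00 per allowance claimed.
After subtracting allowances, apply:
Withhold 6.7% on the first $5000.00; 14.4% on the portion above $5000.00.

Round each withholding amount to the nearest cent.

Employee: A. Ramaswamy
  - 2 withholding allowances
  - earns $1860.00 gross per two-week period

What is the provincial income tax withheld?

$105.86

Provincial Income Tax: taxable = $1860.00 − 2×$140.00 = $1580.00
  6.7% × $1580.00 = $105.86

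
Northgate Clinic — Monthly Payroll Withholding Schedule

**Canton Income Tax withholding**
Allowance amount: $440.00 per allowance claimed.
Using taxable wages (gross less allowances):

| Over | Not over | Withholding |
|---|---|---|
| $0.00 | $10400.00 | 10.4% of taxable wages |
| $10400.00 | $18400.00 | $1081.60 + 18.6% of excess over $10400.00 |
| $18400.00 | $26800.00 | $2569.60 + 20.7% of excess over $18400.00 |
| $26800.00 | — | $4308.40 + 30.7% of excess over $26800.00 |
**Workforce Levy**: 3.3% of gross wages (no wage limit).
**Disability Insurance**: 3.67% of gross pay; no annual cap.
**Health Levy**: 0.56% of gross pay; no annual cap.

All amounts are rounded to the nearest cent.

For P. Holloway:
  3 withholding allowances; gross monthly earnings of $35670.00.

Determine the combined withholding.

$9312.20

Canton Income Tax: taxable = $35670.00 − 3×$440.00 = $34350.00
  $4308.40 + 30.7% × ($34350.00 − $26800.00) = $4308.40 + 30.7% × $7550.00 = $6626.25
Workforce Levy: 3.3% × $35670.00 = $1177.11
Disability Insurance: 3.67% × $35670.00 = $1309.09
Health Levy: 0.56% × $35670.00 = $199.75
Total: $6626.25 + $1177.11 + $1309.09 + $199.75 = $9312.20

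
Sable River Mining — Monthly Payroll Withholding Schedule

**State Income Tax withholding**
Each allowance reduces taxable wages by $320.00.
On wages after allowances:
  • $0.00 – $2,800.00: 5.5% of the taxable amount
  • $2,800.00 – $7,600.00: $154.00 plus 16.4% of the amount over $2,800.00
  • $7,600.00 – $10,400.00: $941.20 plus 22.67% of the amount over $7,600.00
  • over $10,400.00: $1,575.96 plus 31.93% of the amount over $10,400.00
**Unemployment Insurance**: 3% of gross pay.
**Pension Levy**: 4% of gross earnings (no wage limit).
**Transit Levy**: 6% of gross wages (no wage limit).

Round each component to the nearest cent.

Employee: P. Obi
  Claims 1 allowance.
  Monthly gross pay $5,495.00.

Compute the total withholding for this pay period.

State Income Tax: taxable = $5,495.00 − 1×$320.00 = $5,175.00
  $154.00 + 16.4% × ($5,175.00 − $2,800.00) = $154.00 + 16.4% × $2,375.00 = $543.50
Unemployment Insurance: 3% × $5,495.00 = $164.85
Pension Levy: 4% × $5,495.00 = $219.80
Transit Levy: 6% × $5,495.00 = $329.70
Total: $543.50 + $164.85 + $219.80 + $329.70 = $1,257.85

$1,257.85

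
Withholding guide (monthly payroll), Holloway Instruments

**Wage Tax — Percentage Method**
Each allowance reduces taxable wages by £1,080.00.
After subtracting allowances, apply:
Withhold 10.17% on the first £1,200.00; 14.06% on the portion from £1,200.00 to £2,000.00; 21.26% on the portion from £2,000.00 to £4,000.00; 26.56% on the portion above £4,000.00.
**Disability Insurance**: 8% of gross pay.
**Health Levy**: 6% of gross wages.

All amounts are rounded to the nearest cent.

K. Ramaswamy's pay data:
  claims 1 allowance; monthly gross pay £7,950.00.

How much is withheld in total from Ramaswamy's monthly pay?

Wage Tax: taxable = £7,950.00 − 1×£1,080.00 = £6,870.00
  £659.72 + 26.56% × (£6,870.00 − £4,000.00) = £659.72 + 26.56% × £2,870.00 = £1,421.99
Disability Insurance: 8% × £7,950.00 = £636.00
Health Levy: 6% × £7,950.00 = £477.00
Total: £1,421.99 + £636.00 + £477.00 = £2,534.99

£2,534.99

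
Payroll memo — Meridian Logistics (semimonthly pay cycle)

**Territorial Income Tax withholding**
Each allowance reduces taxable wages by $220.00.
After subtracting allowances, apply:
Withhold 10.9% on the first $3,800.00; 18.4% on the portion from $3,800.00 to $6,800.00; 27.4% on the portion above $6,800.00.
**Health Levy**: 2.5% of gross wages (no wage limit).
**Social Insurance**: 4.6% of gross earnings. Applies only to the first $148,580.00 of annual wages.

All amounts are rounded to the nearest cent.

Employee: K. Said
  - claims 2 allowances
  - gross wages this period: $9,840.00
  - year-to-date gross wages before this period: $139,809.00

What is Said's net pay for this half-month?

$7,511.93

Territorial Income Tax: taxable = $9,840.00 − 2×$220.00 = $9,400.00
  $966.20 + 27.4% × ($9,400.00 − $6,800.00) = $966.20 + 27.4% × $2,600.00 = $1,678.60
Health Levy: 2.5% × $9,840.00 = $246.00
Social Insurance: cap $148,580.00 − YTD $139,809.00 = $8,771.00 subject; 4.6% × $8,771.00 = $403.47
Total withheld: $1,678.60 + $246.00 + $403.47 = $2,328.07
Net pay: $9,840.00 − $2,328.07 = $7,511.93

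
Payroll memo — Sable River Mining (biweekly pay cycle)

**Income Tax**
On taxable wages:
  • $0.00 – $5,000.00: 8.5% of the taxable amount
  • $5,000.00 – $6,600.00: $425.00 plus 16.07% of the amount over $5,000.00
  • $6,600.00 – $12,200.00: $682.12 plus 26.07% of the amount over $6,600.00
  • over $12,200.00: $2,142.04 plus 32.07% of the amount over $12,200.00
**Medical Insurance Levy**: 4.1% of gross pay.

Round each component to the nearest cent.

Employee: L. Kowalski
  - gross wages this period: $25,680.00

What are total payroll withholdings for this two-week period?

Income Tax: taxable = $25,680.00
  $2,142.04 + 32.07% × ($25,680.00 − $12,200.00) = $2,142.04 + 32.07% × $13,480.00 = $6,465.08
Medical Insurance Levy: 4.1% × $25,680.00 = $1,052.88
Total: $6,465.08 + $1,052.88 = $7,517.96

$7,517.96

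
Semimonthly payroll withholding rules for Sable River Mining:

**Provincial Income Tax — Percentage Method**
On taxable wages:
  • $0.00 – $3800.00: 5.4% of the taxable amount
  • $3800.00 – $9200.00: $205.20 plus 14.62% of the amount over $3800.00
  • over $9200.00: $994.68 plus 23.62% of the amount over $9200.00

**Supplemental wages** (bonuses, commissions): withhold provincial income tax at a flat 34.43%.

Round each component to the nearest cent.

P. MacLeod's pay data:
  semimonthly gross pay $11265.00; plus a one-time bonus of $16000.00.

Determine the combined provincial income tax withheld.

Provincial Income Tax: taxable = $11265.00
  $994.68 + 23.62% × ($11265.00 − $9200.00) = $994.68 + 23.62% × $2065.00 = $1482.43
Supplemental (34.43% flat on bonus): 34.43% × $16000.00 = $5508.80
Total provincial income tax: $1482.43 + $5508.80 = $6991.23

$6991.23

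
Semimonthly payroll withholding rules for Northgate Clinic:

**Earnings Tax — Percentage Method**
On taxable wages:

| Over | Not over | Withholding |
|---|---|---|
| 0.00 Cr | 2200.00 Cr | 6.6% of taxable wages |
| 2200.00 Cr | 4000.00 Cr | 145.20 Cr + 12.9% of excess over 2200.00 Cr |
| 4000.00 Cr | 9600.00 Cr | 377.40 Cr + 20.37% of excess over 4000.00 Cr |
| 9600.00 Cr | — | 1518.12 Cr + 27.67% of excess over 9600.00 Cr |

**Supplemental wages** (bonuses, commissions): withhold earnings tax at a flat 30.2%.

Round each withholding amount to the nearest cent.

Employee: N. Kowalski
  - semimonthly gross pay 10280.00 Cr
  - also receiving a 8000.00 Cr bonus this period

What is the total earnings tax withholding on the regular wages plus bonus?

Earnings Tax: taxable = 10280.00 Cr
  1518.12 Cr + 27.67% × (10280.00 Cr − 9600.00 Cr) = 1518.12 Cr + 27.67% × 680.00 Cr = 1706.28 Cr
Supplemental (30.2% flat on bonus): 30.2% × 8000.00 Cr = 2416.00 Cr
Total earnings tax: 1706.28 Cr + 2416.00 Cr = 4122.28 Cr

4122.28 Cr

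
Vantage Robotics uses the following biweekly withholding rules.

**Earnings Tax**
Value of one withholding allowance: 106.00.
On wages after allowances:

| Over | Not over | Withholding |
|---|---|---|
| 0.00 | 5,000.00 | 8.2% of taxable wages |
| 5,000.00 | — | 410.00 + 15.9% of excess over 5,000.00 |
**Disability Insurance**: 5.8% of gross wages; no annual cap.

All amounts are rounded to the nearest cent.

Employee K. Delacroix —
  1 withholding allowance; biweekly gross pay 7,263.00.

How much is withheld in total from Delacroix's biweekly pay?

1,174.21

Earnings Tax: taxable = 7,263.00 − 1×106.00 = 7,157.00
  410.00 + 15.9% × (7,157.00 − 5,000.00) = 410.00 + 15.9% × 2,157.00 = 752.96
Disability Insurance: 5.8% × 7,263.00 = 421.25
Total: 752.96 + 421.25 = 1,174.21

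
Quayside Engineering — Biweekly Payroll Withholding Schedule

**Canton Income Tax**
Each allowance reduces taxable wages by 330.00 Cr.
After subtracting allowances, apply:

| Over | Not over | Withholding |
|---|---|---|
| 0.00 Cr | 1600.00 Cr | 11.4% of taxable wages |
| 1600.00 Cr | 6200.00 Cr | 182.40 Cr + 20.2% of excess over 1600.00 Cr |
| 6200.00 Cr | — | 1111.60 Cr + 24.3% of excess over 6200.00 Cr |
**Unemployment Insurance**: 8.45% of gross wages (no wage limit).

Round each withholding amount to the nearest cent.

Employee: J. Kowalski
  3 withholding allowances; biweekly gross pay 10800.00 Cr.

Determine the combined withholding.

2901.43 Cr

Canton Income Tax: taxable = 10800.00 Cr − 3×330.00 Cr = 9810.00 Cr
  1111.60 Cr + 24.3% × (9810.00 Cr − 6200.00 Cr) = 1111.60 Cr + 24.3% × 3610.00 Cr = 1988.83 Cr
Unemployment Insurance: 8.45% × 10800.00 Cr = 912.60 Cr
Total: 1988.83 Cr + 912.60 Cr = 2901.43 Cr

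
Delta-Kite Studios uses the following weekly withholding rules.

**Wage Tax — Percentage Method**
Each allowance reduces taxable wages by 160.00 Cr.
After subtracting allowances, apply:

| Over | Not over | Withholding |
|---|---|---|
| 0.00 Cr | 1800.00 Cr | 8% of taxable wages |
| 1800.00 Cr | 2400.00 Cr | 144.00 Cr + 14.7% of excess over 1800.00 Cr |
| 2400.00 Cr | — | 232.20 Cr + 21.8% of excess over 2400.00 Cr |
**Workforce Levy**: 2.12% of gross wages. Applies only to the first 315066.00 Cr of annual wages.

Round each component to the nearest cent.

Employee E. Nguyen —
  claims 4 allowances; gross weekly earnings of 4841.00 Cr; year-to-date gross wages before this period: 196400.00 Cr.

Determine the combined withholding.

Wage Tax: taxable = 4841.00 Cr − 4×160.00 Cr = 4201.00 Cr
  232.20 Cr + 21.8% × (4201.00 Cr − 2400.00 Cr) = 232.20 Cr + 21.8% × 1801.00 Cr = 624.82 Cr
Workforce Levy: 2.12% × 4841.00 Cr = 102.63 Cr
Total: 624.82 Cr + 102.63 Cr = 727.45 Cr

727.45 Cr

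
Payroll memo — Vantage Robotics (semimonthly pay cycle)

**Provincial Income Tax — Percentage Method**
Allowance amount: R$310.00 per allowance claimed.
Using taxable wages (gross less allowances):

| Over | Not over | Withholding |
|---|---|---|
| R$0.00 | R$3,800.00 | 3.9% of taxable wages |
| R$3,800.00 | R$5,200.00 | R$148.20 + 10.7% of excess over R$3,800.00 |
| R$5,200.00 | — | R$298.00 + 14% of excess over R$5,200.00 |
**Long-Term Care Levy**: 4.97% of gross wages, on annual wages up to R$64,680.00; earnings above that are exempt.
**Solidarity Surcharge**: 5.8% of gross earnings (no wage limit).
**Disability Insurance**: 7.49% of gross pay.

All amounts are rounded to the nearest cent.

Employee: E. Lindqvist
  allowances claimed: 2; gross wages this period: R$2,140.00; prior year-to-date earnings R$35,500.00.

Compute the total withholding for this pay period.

Provincial Income Tax: taxable = R$2,140.00 − 2×R$310.00 = R$1,520.00
  3.9% × R$1,520.00 = R$59.28
Long-Term Care Levy: 4.97% × R$2,140.00 = R$106.36
Solidarity Surcharge: 5.8% × R$2,140.00 = R$124.12
Disability Insurance: 7.49% × R$2,140.00 = R$160.29
Total: R$59.28 + R$106.36 + R$124.12 + R$160.29 = R$450.05

R$450.05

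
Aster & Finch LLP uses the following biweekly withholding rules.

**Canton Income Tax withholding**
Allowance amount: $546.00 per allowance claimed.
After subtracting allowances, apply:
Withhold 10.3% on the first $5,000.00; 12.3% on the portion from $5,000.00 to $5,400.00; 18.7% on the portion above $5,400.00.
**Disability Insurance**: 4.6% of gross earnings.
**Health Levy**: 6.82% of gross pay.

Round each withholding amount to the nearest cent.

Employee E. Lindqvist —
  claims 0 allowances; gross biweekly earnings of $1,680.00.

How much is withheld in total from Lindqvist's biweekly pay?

Canton Income Tax: taxable = $1,680.00
  10.3% × $1,680.00 = $173.04
Disability Insurance: 4.6% × $1,680.00 = $77.28
Health Levy: 6.82% × $1,680.00 = $114.58
Total: $173.04 + $77.28 + $114.58 = $364.90

$364.90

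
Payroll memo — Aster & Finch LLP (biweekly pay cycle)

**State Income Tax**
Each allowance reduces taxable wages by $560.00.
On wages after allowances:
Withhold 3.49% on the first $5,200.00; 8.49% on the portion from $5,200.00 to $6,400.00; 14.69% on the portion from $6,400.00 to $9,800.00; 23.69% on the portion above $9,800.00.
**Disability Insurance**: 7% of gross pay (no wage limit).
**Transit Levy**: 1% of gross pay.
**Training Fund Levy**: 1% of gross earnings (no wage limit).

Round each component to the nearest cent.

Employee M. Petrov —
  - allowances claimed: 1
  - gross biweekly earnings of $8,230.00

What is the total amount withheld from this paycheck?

$1,210.62

State Income Tax: taxable = $8,230.00 − 1×$560.00 = $7,670.00
  $283.36 + 14.69% × ($7,670.00 − $6,400.00) = $283.36 + 14.69% × $1,270.00 = $469.92
Disability Insurance: 7% × $8,230.00 = $576.10
Transit Levy: 1% × $8,230.00 = $82.30
Training Fund Levy: 1% × $8,230.00 = $82.30
Total: $469.92 + $576.10 + $82.30 + $82.30 = $1,210.62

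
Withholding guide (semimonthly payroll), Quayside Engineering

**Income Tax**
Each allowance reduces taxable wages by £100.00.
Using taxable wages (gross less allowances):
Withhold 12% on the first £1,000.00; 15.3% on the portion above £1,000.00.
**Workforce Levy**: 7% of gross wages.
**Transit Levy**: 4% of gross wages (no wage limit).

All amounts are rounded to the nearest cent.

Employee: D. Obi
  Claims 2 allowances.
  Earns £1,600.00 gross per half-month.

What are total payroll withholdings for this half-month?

£357.20

Income Tax: taxable = £1,600.00 − 2×£100.00 = £1,400.00
  £120.00 + 15.3% × (£1,400.00 − £1,000.00) = £120.00 + 15.3% × £400.00 = £181.20
Workforce Levy: 7% × £1,600.00 = £112.00
Transit Levy: 4% × £1,600.00 = £64.00
Total: £181.20 + £112.00 + £64.00 = £357.20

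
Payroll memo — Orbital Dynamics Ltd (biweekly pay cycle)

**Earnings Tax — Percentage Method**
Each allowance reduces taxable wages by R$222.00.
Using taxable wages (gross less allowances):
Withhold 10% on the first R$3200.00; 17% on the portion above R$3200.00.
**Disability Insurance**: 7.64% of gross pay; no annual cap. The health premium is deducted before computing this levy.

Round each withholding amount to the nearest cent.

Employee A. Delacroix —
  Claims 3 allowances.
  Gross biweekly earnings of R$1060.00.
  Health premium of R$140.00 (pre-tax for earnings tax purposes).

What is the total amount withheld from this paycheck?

R$95.69

Earnings Tax: taxable = R$1060.00 − R$140.00 − 3×R$222.00 = R$254.00
  10% × R$254.00 = R$25.40
Disability Insurance: 7.64% × R$920.00 = R$70.29
Total: R$25.40 + R$70.29 = R$95.69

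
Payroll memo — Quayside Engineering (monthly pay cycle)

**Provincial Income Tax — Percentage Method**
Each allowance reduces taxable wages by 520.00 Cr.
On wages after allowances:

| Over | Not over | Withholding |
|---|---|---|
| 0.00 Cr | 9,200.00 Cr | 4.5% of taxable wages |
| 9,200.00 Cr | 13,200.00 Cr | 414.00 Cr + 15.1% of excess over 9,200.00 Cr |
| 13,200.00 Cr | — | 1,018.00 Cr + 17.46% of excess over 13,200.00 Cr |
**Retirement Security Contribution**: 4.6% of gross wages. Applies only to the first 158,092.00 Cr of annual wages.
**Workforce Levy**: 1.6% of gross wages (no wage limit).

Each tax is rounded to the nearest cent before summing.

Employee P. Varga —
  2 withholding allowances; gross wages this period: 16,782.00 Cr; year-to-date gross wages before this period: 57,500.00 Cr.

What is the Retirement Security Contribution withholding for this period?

Retirement Security Contribution: 4.6% × 16,782.00 Cr = 771.97 Cr

771.97 Cr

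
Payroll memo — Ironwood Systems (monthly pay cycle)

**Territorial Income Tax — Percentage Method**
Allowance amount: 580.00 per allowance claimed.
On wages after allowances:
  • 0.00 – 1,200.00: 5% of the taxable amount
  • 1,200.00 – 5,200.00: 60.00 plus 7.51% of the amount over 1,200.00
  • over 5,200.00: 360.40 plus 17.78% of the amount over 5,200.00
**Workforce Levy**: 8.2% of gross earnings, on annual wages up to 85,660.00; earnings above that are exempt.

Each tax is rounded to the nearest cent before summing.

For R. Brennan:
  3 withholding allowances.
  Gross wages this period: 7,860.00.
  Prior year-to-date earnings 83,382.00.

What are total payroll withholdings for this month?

710.78

Territorial Income Tax: taxable = 7,860.00 − 3×580.00 = 6,120.00
  360.40 + 17.78% × (6,120.00 − 5,200.00) = 360.40 + 17.78% × 920.00 = 523.98
Workforce Levy: cap 85,660.00 − YTD 83,382.00 = 2,278.00 subject; 8.2% × 2,278.00 = 186.80
Total: 523.98 + 186.80 = 710.78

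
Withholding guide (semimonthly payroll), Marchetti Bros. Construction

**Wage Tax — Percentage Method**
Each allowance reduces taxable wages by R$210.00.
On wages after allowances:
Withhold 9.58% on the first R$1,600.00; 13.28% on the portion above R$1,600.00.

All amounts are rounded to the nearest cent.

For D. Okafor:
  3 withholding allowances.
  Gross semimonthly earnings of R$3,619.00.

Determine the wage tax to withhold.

Wage Tax: taxable = R$3,619.00 − 3×R$210.00 = R$2,989.00
  R$153.28 + 13.28% × (R$2,989.00 − R$1,600.00) = R$153.28 + 13.28% × R$1,389.00 = R$337.74

R$337.74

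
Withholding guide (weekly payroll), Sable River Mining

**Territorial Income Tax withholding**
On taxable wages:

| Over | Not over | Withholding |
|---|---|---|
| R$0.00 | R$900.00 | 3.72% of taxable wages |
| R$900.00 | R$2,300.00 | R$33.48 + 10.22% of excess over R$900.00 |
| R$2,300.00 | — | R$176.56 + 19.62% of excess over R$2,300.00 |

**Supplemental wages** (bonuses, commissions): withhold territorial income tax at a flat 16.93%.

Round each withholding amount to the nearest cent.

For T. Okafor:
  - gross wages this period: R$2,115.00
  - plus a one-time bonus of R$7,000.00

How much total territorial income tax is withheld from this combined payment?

Territorial Income Tax: taxable = R$2,115.00
  R$33.48 + 10.22% × (R$2,115.00 − R$900.00) = R$33.48 + 10.22% × R$1,215.00 = R$157.65
Supplemental (16.93% flat on bonus): 16.93% × R$7,000.00 = R$1,185.10
Total territorial income tax: R$157.65 + R$1,185.10 = R$1,342.75

R$1,342.75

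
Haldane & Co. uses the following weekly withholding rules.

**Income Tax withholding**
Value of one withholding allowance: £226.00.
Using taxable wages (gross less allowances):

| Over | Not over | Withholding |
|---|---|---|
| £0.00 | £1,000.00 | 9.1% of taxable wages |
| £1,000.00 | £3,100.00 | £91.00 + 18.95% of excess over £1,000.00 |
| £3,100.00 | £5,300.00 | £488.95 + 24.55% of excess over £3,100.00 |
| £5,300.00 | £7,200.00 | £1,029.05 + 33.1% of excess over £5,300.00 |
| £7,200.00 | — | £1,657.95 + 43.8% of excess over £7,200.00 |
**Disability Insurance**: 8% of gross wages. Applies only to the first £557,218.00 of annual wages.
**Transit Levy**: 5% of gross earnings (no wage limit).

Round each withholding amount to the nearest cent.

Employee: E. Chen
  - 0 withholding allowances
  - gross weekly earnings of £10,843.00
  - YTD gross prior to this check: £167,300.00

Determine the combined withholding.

Income Tax: taxable = £10,843.00
  £1,657.95 + 43.8% × (£10,843.00 − £7,200.00) = £1,657.95 + 43.8% × £3,643.00 = £3,253.58
Disability Insurance: 8% × £10,843.00 = £867.44
Transit Levy: 5% × £10,843.00 = £542.15
Total: £3,253.58 + £867.44 + £542.15 = £4,663.17

£4,663.17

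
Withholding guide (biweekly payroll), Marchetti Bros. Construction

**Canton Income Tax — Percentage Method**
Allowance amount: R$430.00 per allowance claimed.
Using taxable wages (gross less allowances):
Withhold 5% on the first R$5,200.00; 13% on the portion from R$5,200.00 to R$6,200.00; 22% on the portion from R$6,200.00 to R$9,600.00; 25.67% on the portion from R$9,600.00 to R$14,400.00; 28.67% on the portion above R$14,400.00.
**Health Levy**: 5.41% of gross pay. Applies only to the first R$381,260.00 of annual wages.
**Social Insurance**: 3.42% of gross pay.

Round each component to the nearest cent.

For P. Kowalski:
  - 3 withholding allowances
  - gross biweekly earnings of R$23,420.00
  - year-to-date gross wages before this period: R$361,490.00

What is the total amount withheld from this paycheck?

R$6,456.87

Canton Income Tax: taxable = R$23,420.00 − 3×R$430.00 = R$22,130.00
  R$2,370.16 + 28.67% × (R$22,130.00 − R$14,400.00) = R$2,370.16 + 28.67% × R$7,730.00 = R$4,586.35
Health Levy: cap R$381,260.00 − YTD R$361,490.00 = R$19,770.00 subject; 5.41% × R$19,770.00 = R$1,069.56
Social Insurance: 3.42% × R$23,420.00 = R$800.96
Total: R$4,586.35 + R$1,069.56 + R$800.96 = R$6,456.87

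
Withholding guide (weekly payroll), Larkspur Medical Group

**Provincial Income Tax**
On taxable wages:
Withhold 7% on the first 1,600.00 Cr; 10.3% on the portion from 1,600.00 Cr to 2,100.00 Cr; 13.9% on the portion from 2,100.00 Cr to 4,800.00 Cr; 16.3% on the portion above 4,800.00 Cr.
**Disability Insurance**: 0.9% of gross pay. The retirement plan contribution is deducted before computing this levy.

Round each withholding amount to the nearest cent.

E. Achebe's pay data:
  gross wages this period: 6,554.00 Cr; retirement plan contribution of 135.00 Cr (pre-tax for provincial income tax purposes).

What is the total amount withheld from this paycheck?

Provincial Income Tax: taxable = 6,554.00 Cr − 135.00 Cr = 6,419.00 Cr
  538.80 Cr + 16.3% × (6,419.00 Cr − 4,800.00 Cr) = 538.80 Cr + 16.3% × 1,619.00 Cr = 802.70 Cr
Disability Insurance: 0.9% × 6,419.00 Cr = 57.77 Cr
Total: 802.70 Cr + 57.77 Cr = 860.47 Cr

860.47 Cr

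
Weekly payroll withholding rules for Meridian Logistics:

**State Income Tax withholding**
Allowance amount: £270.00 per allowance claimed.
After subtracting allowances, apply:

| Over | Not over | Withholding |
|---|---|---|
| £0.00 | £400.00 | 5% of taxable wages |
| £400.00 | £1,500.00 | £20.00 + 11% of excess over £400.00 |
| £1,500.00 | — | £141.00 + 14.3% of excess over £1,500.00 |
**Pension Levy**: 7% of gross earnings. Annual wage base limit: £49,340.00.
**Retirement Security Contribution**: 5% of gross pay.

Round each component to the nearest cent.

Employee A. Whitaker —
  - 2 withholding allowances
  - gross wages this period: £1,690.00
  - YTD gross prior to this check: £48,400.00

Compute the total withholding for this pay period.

£252.80

State Income Tax: taxable = £1,690.00 − 2×£270.00 = £1,150.00
  £20.00 + 11% × (£1,150.00 − £400.00) = £20.00 + 11% × £750.00 = £102.50
Pension Levy: cap £49,340.00 − YTD £48,400.00 = £940.00 subject; 7% × £940.00 = £65.80
Retirement Security Contribution: 5% × £1,690.00 = £84.50
Total: £102.50 + £65.80 + £84.50 = £252.80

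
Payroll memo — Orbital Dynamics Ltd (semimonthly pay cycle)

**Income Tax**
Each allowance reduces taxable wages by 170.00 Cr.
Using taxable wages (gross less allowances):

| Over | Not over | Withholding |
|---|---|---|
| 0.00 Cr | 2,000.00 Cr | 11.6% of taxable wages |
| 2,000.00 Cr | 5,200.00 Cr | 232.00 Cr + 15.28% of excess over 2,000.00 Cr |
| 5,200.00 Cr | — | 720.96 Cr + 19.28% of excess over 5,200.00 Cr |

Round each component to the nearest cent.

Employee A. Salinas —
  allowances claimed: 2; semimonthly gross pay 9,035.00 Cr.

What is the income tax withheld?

1,394.80 Cr

Income Tax: taxable = 9,035.00 Cr − 2×170.00 Cr = 8,695.00 Cr
  720.96 Cr + 19.28% × (8,695.00 Cr − 5,200.00 Cr) = 720.96 Cr + 19.28% × 3,495.00 Cr = 1,394.80 Cr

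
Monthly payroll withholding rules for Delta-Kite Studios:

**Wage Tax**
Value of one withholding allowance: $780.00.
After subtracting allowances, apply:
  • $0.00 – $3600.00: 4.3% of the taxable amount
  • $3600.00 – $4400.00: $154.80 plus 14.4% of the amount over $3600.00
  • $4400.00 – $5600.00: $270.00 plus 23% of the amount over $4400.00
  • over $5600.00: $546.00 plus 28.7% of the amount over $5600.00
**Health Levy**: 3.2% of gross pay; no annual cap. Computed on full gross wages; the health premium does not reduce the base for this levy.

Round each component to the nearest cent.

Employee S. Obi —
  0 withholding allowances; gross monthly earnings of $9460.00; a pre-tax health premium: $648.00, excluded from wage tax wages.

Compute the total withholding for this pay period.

Wage Tax: taxable = $9460.00 − $648.00 = $8812.00
  $546.00 + 28.7% × ($8812.00 − $5600.00) = $546.00 + 28.7% × $3212.00 = $1467.84
Health Levy: 3.2% × $9460.00 = $302.72
Total: $1467.84 + $302.72 = $1770.56

$1770.56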